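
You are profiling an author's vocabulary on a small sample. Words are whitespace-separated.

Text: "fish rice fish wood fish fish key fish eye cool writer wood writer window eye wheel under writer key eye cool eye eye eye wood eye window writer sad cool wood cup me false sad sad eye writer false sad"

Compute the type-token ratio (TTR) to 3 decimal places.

0.350

N = 40 tokens, V = 14 types.
TTR = V / N = 14 / 40 = 0.350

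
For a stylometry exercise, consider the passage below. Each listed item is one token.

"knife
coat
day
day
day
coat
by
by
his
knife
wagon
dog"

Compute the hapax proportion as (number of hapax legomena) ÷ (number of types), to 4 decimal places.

Frequencies: day:3, knife:2, coat:2, by:2, his:1, wagon:1, dog:1
Hapax count = 3; type count = 7.
Ratio = 3 / 7 = 0.4286

0.4286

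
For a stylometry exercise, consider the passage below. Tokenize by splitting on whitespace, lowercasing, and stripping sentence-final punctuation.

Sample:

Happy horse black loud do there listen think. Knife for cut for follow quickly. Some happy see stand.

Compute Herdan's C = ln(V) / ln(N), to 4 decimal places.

N = 18, V = 16.
ln(V) = 2.772589, ln(N) = 2.890372
C = 2.772589 / 2.890372 = 0.9592

0.9592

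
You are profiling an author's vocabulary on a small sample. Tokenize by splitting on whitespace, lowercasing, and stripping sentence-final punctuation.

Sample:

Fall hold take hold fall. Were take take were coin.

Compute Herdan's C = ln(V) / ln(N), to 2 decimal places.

0.70

N = 10, V = 5.
ln(V) = 1.609438, ln(N) = 2.302585
C = 1.609438 / 2.302585 = 0.70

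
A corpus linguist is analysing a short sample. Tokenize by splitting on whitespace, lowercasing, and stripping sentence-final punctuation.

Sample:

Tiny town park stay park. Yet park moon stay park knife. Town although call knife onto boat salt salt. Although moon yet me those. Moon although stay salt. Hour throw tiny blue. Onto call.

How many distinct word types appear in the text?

17

Distinct types: {although, blue, boat, call, hour, knife, me, moon, onto, park, salt, stay, those, throw, tiny, town, yet}
V = 17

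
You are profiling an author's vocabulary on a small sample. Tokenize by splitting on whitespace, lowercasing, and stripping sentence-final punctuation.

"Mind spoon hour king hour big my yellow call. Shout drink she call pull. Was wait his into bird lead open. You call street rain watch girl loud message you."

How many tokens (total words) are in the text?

Tokens: mind, spoon, hour, king, hour, big, my, yellow, call, shout, drink, she, call, pull, was, wait, his, into, bird, lead, open, you, call, street, rain, watch, girl, loud, message, you
N = 30

30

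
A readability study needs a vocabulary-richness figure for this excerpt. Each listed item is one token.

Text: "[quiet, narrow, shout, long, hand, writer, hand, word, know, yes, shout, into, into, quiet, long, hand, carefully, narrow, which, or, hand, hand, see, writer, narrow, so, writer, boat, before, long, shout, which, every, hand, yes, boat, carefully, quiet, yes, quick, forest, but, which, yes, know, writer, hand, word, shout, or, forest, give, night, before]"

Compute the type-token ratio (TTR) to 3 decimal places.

0.426

N = 54 tokens, V = 23 types.
TTR = V / N = 23 / 54 = 0.426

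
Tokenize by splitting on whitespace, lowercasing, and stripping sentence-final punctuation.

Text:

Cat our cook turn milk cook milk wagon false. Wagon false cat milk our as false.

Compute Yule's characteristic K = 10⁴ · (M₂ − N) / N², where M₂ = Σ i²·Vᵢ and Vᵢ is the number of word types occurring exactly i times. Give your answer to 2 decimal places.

Frequencies: milk:3, false:3, cat:2, our:2, cook:2, wagon:2, turn:1, as:1
N = 16. Frequency spectrum: V_1=2, V_2=4, V_3=2
M₂ = 1²·2 + 2²·4 + 3²·2 = 36
K = 10000 × (36 − 16) / 16² = 781.25

781.25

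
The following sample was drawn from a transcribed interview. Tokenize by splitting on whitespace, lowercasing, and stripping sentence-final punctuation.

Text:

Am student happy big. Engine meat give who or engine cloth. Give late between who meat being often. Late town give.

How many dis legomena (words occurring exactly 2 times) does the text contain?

Frequencies: give:3, engine:2, meat:2, who:2, late:2, am:1, student:1, happy:1, big:1, or:1, cloth:1, between:1, being:1, often:1, town:1
Words with frequency 2: engine, late, meat, who

4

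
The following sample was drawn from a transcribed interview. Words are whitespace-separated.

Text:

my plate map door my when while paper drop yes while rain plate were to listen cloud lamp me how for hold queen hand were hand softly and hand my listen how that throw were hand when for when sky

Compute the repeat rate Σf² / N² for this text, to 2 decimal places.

Frequencies: hand:4, my:3, when:3, were:3, plate:2, while:2, listen:2, how:2, for:2, map:1, door:1, paper:1, drop:1, yes:1, rain:1, to:1, cloud:1, lamp:1, me:1, hold:1, … (6 more, each freq 1)
Σf² = 80; N² = 1600
Repeat rate = 80 / 1600 = 0.05

0.05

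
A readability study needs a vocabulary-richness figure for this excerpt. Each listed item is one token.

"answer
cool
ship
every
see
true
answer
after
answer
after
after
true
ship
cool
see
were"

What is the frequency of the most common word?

3

Frequencies: answer:3, after:3, cool:2, ship:2, see:2, true:2, every:1, were:1
Most common: 'answer' with frequency 3.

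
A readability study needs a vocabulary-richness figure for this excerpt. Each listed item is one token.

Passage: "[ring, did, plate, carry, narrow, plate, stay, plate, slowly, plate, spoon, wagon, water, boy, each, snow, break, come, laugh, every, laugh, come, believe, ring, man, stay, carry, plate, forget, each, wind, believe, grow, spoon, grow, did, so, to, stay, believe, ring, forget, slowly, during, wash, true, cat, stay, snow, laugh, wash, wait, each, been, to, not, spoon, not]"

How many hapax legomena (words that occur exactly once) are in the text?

Frequencies: plate:5, stay:4, ring:3, spoon:3, each:3, laugh:3, believe:3, did:2, carry:2, slowly:2, snow:2, come:2, forget:2, grow:2, to:2, wash:2, not:2, narrow:1, wagon:1, water:1, … (11 more, each freq 1)
Hapax (freq=1): been, boy, break, cat, during, every, man, narrow, so, true, wagon, wait, water, wind

14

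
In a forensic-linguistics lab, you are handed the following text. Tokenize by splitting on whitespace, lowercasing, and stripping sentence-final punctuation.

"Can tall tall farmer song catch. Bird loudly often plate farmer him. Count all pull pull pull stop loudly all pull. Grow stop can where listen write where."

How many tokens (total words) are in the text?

28

Tokens: can, tall, tall, farmer, song, catch, bird, loudly, often, plate, farmer, him, count, all, pull, pull, pull, stop, loudly, all, pull, grow, stop, can, where, listen, write, where
N = 28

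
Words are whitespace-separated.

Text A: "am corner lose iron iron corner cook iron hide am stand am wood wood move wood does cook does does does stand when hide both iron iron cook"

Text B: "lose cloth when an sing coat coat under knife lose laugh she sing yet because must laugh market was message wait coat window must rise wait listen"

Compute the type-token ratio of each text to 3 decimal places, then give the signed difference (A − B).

TTR(A) = 12/28 = 0.429
TTR(B) = 20/27 = 0.741
Difference = 0.429 − 0.741 = -0.312

-0.312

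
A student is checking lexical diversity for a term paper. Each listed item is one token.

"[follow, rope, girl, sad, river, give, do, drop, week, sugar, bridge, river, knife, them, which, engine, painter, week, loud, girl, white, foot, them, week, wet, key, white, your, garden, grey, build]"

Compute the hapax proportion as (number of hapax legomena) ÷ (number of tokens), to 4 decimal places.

0.6452

Frequencies: week:3, girl:2, river:2, them:2, white:2, follow:1, rope:1, sad:1, give:1, do:1, drop:1, sugar:1, bridge:1, knife:1, which:1, engine:1, painter:1, loud:1, foot:1, wet:1, … (5 more, each freq 1)
Hapax count = 20; token count = 31.
Ratio = 20 / 31 = 0.6452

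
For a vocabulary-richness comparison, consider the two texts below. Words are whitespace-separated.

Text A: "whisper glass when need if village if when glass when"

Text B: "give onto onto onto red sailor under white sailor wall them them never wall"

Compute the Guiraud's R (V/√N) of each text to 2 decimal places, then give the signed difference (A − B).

A: V=6, N=10, R=1.90
B: V=9, N=14, R=2.41
Difference = 1.90 − 2.41 = -0.51

-0.51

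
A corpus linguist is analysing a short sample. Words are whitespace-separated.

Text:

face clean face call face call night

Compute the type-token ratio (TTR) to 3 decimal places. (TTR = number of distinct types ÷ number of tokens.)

0.571

N = 7 tokens, V = 4 types.
TTR = V / N = 4 / 7 = 0.571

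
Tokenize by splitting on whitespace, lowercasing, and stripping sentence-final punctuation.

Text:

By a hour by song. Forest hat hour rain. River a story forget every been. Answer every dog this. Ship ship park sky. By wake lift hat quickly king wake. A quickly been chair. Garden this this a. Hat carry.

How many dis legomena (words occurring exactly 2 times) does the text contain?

Frequencies: a:4, by:3, hat:3, this:3, hour:2, every:2, been:2, ship:2, wake:2, quickly:2, song:1, forest:1, rain:1, river:1, story:1, forget:1, answer:1, dog:1, park:1, sky:1, … (5 more, each freq 1)
Words with frequency 2: been, every, hour, quickly, ship, wake

6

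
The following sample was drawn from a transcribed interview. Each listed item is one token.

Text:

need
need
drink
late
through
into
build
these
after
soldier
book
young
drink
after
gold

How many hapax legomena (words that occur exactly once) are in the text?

9

Frequencies: need:2, drink:2, after:2, late:1, through:1, into:1, build:1, these:1, soldier:1, book:1, young:1, gold:1
Hapax (freq=1): book, build, gold, into, late, soldier, these, through, young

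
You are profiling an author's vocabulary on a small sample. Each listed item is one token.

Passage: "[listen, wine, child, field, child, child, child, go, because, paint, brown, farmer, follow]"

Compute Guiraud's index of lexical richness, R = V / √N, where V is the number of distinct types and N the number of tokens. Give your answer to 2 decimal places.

2.77

N = 13, V = 10.
√N = 3.605551
R = 10 / 3.605551 = 2.77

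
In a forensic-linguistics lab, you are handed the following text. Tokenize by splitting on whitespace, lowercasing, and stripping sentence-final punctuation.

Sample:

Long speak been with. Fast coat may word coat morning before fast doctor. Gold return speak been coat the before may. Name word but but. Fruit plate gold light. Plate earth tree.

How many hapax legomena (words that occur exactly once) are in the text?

11

Frequencies: coat:3, speak:2, been:2, fast:2, may:2, word:2, before:2, gold:2, but:2, plate:2, long:1, with:1, morning:1, doctor:1, return:1, the:1, name:1, fruit:1, light:1, earth:1, … (1 more, each freq 1)
Hapax (freq=1): doctor, earth, fruit, light, long, morning, name, return, the, tree, with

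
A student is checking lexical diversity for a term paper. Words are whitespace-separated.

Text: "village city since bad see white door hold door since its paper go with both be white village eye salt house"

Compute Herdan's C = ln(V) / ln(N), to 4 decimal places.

N = 21, V = 17.
ln(V) = 2.833213, ln(N) = 3.044522
C = 2.833213 / 3.044522 = 0.9306

0.9306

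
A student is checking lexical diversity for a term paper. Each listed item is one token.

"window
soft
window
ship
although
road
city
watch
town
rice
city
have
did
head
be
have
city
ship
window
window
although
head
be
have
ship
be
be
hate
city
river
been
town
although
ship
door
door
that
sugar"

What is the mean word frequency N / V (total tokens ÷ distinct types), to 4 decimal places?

N = 38 tokens, V = 19 types.
Mean frequency = N / V = 38 / 19 = 2.0000

2.0000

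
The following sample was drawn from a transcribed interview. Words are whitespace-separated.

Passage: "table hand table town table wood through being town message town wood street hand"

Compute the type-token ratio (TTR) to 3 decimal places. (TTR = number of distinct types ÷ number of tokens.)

N = 14 tokens, V = 8 types.
TTR = V / N = 8 / 14 = 0.571

0.571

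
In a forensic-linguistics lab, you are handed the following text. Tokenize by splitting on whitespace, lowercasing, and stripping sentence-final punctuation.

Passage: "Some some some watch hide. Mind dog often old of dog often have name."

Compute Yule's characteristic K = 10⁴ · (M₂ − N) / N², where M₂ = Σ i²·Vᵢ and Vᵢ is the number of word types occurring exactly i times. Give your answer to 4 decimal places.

510.2041

Frequencies: some:3, dog:2, often:2, watch:1, hide:1, mind:1, old:1, of:1, have:1, name:1
N = 14. Frequency spectrum: V_1=7, V_2=2, V_3=1
M₂ = 1²·7 + 2²·2 + 3²·1 = 24
K = 10000 × (24 − 14) / 14² = 510.2041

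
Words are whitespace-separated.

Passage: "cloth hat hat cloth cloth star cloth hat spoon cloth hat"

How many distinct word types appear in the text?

Distinct types: {cloth, hat, spoon, star}
V = 4

4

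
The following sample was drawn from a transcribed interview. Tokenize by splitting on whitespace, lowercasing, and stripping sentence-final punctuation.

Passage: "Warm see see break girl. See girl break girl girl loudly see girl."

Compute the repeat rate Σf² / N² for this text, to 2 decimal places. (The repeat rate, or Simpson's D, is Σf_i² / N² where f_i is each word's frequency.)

0.28

Frequencies: girl:5, see:4, break:2, warm:1, loudly:1
Σf² = 47; N² = 169
Repeat rate = 47 / 169 = 0.28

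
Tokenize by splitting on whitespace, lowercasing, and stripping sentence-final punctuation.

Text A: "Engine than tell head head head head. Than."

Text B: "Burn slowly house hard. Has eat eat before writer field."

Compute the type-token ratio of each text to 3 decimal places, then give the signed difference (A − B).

-0.400

TTR(A) = 4/8 = 0.500
TTR(B) = 9/10 = 0.900
Difference = 0.500 − 0.900 = -0.400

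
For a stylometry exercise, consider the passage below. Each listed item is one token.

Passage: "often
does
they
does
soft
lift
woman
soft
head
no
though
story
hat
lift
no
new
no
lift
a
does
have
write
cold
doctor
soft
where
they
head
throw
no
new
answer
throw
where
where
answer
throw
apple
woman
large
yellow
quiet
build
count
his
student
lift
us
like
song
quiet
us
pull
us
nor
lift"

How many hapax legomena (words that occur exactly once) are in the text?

20

Frequencies: lift:5, no:4, does:3, soft:3, where:3, throw:3, us:3, they:2, woman:2, head:2, new:2, answer:2, quiet:2, often:1, though:1, story:1, hat:1, a:1, have:1, write:1, … (13 more, each freq 1)
Hapax (freq=1): a, apple, build, cold, count, doctor, hat, have, his, large, like, nor, often, pull, song, story, student, though, write, yellow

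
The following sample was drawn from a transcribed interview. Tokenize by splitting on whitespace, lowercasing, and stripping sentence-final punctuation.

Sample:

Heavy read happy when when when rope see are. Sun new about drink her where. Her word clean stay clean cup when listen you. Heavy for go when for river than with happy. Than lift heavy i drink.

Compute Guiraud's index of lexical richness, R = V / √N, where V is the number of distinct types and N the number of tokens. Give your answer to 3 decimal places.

4.218

N = 38, V = 26.
√N = 6.164414
R = 26 / 6.164414 = 4.218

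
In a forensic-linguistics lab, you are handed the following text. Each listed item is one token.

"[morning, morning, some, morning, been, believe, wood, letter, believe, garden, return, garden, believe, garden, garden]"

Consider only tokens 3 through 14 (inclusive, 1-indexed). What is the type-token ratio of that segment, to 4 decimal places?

Segment tokens 3–14: some, morning, been, believe, wood, letter, believe, garden, return, garden, believe, garden
Segment N = 12, segment V = 8.
TTR = 8 / 12 = 0.6667

0.6667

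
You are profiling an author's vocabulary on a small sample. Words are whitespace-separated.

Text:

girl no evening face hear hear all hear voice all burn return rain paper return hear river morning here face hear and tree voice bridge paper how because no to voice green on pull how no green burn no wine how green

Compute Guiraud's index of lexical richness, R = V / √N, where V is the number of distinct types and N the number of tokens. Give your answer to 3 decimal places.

3.703

N = 42, V = 24.
√N = 6.480741
R = 24 / 6.480741 = 3.703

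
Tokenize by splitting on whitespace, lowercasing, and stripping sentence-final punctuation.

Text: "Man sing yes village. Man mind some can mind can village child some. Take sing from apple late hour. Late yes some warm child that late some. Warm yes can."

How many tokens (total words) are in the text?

30

Tokens: man, sing, yes, village, man, mind, some, can, mind, can, village, child, some, take, sing, from, apple, late, hour, late, yes, some, warm, child, that, late, some, warm, yes, can
N = 30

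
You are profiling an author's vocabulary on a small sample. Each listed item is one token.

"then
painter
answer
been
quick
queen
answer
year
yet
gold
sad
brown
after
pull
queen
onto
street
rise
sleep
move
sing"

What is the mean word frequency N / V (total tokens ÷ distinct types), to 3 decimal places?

N = 21 tokens, V = 19 types.
Mean frequency = N / V = 21 / 19 = 1.105

1.105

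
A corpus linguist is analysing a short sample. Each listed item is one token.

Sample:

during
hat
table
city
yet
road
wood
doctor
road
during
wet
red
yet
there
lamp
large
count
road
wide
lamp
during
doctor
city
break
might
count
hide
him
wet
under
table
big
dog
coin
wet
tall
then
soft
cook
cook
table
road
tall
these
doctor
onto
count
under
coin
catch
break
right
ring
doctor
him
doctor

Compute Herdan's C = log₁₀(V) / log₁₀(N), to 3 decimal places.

0.861

N = 56, V = 32.
log₁₀(V) = 1.505150, log₁₀(N) = 1.748188
C = 1.505150 / 1.748188 = 0.861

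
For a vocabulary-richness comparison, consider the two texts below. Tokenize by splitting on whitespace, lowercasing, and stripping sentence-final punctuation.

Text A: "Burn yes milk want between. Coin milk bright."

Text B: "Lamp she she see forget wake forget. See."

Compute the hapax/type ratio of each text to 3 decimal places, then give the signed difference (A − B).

0.457

A: hapax=6, V=7, ratio=0.857
B: hapax=2, V=5, ratio=0.400
Difference = 0.857 − 0.400 = 0.457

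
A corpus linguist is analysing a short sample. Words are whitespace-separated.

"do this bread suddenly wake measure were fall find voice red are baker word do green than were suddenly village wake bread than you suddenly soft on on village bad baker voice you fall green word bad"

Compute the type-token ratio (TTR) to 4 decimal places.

N = 37 tokens, V = 21 types.
TTR = V / N = 21 / 37 = 0.5676

0.5676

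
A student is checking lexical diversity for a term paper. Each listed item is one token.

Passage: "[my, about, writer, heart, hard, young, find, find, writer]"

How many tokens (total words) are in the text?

Tokens: my, about, writer, heart, hard, young, find, find, writer
N = 9

9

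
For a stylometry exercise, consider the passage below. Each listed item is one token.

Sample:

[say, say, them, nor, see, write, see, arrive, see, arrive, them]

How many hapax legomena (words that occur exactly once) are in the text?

Frequencies: see:3, say:2, them:2, arrive:2, nor:1, write:1
Hapax (freq=1): nor, write

2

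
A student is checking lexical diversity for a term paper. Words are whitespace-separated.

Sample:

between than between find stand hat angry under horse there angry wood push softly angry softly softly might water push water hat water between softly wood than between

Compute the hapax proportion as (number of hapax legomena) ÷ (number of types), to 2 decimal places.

Frequencies: between:4, softly:4, angry:3, water:3, than:2, hat:2, wood:2, push:2, find:1, stand:1, under:1, horse:1, there:1, might:1
Hapax count = 6; type count = 14.
Ratio = 6 / 14 = 0.43

0.43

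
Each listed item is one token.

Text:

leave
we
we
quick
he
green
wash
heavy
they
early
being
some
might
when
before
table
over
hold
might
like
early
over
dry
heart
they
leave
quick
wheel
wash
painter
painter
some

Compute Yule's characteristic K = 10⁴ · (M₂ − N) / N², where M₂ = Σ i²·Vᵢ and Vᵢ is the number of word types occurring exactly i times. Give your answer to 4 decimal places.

195.3125

Frequencies: leave:2, we:2, quick:2, wash:2, they:2, early:2, some:2, might:2, over:2, painter:2, he:1, green:1, heavy:1, being:1, when:1, before:1, table:1, hold:1, like:1, dry:1, … (2 more, each freq 1)
N = 32. Frequency spectrum: V_1=12, V_2=10
M₂ = 1²·12 + 2²·10 = 52
K = 10000 × (52 − 32) / 32² = 195.3125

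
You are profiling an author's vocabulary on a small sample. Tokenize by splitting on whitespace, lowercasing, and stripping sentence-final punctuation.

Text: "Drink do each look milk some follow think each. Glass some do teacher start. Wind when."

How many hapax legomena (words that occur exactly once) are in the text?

Frequencies: do:2, each:2, some:2, drink:1, look:1, milk:1, follow:1, think:1, glass:1, teacher:1, start:1, wind:1, when:1
Hapax (freq=1): drink, follow, glass, look, milk, start, teacher, think, when, wind

10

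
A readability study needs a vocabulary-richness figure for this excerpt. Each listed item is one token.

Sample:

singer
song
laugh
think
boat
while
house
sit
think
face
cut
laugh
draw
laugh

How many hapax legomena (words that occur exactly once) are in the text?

9

Frequencies: laugh:3, think:2, singer:1, song:1, boat:1, while:1, house:1, sit:1, face:1, cut:1, draw:1
Hapax (freq=1): boat, cut, draw, face, house, singer, sit, song, while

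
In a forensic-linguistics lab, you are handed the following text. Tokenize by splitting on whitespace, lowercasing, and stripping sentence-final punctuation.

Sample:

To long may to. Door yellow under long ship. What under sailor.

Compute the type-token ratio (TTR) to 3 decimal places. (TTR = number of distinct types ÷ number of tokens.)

0.750

N = 12 tokens, V = 9 types.
TTR = V / N = 9 / 12 = 0.750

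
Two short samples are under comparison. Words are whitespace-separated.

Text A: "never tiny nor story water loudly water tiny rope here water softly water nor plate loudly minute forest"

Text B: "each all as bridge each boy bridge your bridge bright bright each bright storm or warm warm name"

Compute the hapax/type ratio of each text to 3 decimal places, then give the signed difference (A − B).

A: hapax=8, V=12, ratio=0.667
B: hapax=7, V=11, ratio=0.636
Difference = 0.667 − 0.636 = 0.031

0.031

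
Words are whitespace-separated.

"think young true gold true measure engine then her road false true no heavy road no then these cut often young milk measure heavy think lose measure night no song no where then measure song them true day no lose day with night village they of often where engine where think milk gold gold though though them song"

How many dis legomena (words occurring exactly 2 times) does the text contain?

Frequencies: no:5, true:4, measure:4, think:3, gold:3, then:3, song:3, where:3, young:2, engine:2, road:2, heavy:2, often:2, milk:2, lose:2, night:2, them:2, day:2, though:2, her:1, … (7 more, each freq 1)
Words with frequency 2: day, engine, heavy, lose, milk, night, often, road, them, though, young

11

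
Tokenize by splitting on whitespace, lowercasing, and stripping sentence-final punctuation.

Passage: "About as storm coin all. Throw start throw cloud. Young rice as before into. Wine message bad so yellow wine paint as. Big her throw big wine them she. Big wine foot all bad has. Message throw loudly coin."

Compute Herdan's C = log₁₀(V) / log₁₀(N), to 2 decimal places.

0.88

N = 39, V = 25.
log₁₀(V) = 1.397940, log₁₀(N) = 1.591065
C = 1.397940 / 1.591065 = 0.88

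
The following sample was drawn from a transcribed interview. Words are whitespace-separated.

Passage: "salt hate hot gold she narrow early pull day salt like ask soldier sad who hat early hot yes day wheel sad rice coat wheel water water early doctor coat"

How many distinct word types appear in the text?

Distinct types: {ask, coat, day, doctor, early, gold, hat, hate, hot, like, narrow, pull, rice, sad, salt, she, soldier, water, wheel, who, yes}
V = 21

21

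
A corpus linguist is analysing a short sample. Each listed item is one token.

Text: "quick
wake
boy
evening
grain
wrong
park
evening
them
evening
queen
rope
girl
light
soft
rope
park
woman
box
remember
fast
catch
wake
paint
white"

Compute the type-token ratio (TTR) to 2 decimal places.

0.80

N = 25 tokens, V = 20 types.
TTR = V / N = 20 / 25 = 0.80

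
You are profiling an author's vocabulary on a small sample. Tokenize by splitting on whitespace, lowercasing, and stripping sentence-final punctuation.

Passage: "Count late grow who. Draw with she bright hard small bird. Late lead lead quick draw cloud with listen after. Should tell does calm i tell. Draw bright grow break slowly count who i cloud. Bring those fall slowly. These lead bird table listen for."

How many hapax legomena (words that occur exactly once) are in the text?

Frequencies: draw:3, lead:3, count:2, late:2, grow:2, who:2, with:2, bright:2, bird:2, cloud:2, listen:2, tell:2, i:2, slowly:2, she:1, hard:1, small:1, quick:1, after:1, should:1, … (9 more, each freq 1)
Hapax (freq=1): after, break, bring, calm, does, fall, for, hard, quick, she, should, small, table, these, those

15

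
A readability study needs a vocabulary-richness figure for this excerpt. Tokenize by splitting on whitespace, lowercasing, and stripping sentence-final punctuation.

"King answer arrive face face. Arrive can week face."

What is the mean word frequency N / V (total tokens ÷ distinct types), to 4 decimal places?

1.5000

N = 9 tokens, V = 6 types.
Mean frequency = N / V = 9 / 6 = 1.5000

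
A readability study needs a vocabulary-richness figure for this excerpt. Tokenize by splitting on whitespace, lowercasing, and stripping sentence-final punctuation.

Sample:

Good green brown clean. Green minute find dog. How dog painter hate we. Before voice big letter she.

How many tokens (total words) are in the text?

18

Tokens: good, green, brown, clean, green, minute, find, dog, how, dog, painter, hate, we, before, voice, big, letter, she
N = 18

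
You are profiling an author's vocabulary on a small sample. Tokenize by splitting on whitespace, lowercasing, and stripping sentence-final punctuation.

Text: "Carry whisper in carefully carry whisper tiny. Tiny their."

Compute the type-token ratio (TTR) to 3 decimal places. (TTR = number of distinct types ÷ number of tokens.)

0.667

N = 9 tokens, V = 6 types.
TTR = V / N = 6 / 9 = 0.667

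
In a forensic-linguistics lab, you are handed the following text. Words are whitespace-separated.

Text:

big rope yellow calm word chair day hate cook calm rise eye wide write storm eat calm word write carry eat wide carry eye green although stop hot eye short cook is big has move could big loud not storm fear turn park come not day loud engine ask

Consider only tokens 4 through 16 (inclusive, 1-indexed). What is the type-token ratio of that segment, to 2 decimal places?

0.92

Segment tokens 4–16: calm, word, chair, day, hate, cook, calm, rise, eye, wide, write, storm, eat
Segment N = 13, segment V = 12.
TTR = 12 / 13 = 0.92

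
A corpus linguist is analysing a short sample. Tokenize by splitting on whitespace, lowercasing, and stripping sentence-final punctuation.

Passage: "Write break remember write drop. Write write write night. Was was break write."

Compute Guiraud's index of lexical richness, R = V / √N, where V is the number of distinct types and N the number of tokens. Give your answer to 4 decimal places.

N = 13, V = 6.
√N = 3.605551
R = 6 / 3.605551 = 1.6641

1.6641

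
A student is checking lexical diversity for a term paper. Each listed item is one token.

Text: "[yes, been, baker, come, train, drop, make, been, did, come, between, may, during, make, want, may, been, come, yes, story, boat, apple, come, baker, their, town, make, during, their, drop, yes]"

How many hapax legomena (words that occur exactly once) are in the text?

Frequencies: come:4, yes:3, been:3, make:3, baker:2, drop:2, may:2, during:2, their:2, train:1, did:1, between:1, want:1, story:1, boat:1, apple:1, town:1
Hapax (freq=1): apple, between, boat, did, story, town, train, want

8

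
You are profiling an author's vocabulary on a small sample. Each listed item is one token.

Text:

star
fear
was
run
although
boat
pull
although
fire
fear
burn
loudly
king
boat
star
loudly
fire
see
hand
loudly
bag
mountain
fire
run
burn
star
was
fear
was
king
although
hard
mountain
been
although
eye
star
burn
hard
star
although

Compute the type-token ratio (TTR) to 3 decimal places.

0.439

N = 41 tokens, V = 18 types.
TTR = V / N = 18 / 41 = 0.439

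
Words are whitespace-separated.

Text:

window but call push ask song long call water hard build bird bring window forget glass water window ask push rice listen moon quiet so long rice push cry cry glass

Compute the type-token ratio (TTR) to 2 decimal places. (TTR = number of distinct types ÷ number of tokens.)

0.65

N = 31 tokens, V = 20 types.
TTR = V / N = 20 / 31 = 0.65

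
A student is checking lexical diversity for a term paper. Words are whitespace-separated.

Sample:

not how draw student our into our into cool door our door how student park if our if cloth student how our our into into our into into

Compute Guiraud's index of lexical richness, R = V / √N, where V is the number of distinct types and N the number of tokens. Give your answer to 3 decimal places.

N = 28, V = 11.
√N = 5.291503
R = 11 / 5.291503 = 2.079

2.079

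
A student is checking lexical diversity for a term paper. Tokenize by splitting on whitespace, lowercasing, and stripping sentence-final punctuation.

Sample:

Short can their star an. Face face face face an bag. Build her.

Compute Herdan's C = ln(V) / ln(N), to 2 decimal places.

0.86

N = 13, V = 9.
ln(V) = 2.197225, ln(N) = 2.564949
C = 2.197225 / 2.564949 = 0.86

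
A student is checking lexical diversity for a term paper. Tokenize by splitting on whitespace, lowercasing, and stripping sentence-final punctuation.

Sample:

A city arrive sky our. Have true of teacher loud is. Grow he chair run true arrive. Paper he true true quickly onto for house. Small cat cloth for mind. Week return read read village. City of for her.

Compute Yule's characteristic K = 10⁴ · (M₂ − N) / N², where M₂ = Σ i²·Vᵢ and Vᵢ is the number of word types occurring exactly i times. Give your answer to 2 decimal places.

184.09

Frequencies: true:4, for:3, city:2, arrive:2, of:2, he:2, read:2, a:1, sky:1, our:1, have:1, teacher:1, loud:1, is:1, grow:1, chair:1, run:1, paper:1, quickly:1, onto:1, … (9 more, each freq 1)
N = 39. Frequency spectrum: V_1=22, V_2=5, V_3=1, V_4=1
M₂ = 1²·22 + 2²·5 + 3²·1 + 4²·1 = 67
K = 10000 × (67 − 39) / 39² = 184.09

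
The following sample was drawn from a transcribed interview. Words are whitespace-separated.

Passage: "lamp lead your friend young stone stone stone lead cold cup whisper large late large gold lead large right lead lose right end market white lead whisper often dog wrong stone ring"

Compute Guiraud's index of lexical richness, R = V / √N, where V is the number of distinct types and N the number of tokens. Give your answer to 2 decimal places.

3.71

N = 32, V = 21.
√N = 5.656854
R = 21 / 5.656854 = 3.71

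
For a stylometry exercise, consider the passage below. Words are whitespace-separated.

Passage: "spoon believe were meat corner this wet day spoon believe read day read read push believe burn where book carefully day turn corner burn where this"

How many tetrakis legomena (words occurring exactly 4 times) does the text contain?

Frequencies: believe:3, day:3, read:3, spoon:2, corner:2, this:2, burn:2, where:2, were:1, meat:1, wet:1, push:1, book:1, carefully:1, turn:1
Words with frequency 4: (none)

0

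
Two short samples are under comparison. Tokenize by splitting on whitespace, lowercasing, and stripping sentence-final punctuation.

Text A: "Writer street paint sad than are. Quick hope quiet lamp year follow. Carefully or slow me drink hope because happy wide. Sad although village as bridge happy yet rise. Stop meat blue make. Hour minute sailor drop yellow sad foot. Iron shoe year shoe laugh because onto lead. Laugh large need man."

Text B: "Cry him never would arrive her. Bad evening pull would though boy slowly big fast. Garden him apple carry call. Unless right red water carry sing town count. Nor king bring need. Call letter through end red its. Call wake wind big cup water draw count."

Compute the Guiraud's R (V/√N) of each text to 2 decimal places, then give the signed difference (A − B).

A: V=44, N=52, R=6.10
B: V=37, N=46, R=5.46
Difference = 6.10 − 5.46 = 0.64

0.64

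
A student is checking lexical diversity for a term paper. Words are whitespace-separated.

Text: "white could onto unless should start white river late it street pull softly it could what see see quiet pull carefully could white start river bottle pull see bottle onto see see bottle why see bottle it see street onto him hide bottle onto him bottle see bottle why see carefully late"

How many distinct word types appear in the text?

Distinct types: {bottle, carefully, could, hide, him, it, late, onto, pull, quiet, river, see, should, softly, start, street, unless, what, white, why}
V = 20

20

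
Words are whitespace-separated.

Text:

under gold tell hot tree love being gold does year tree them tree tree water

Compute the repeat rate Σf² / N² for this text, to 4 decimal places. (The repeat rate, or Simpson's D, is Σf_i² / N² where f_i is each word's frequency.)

0.1289

Frequencies: tree:4, gold:2, under:1, tell:1, hot:1, love:1, being:1, does:1, year:1, them:1, water:1
Σf² = 29; N² = 225
Repeat rate = 29 / 225 = 0.1289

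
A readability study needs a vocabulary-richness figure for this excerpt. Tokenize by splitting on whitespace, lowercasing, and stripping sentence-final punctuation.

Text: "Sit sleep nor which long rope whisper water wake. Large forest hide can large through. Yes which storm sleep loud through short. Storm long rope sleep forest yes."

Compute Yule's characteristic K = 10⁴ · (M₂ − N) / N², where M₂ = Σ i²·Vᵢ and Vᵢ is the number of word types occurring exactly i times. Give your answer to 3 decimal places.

280.612

Frequencies: sleep:3, which:2, long:2, rope:2, large:2, forest:2, through:2, yes:2, storm:2, sit:1, nor:1, whisper:1, water:1, wake:1, hide:1, can:1, loud:1, short:1
N = 28. Frequency spectrum: V_1=9, V_2=8, V_3=1
M₂ = 1²·9 + 2²·8 + 3²·1 = 50
K = 10000 × (50 − 28) / 28² = 280.612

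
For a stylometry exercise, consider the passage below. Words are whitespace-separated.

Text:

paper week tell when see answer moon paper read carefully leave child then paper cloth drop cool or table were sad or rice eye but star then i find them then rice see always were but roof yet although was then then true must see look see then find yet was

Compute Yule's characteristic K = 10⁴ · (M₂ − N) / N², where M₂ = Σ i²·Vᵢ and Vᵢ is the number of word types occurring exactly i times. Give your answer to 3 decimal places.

238.370

Frequencies: then:6, see:4, paper:3, or:2, were:2, rice:2, but:2, find:2, yet:2, was:2, week:1, tell:1, when:1, answer:1, moon:1, read:1, carefully:1, leave:1, child:1, cloth:1, … (14 more, each freq 1)
N = 51. Frequency spectrum: V_1=24, V_2=7, V_3=1, V_4=1, V_6=1
M₂ = 1²·24 + 2²·7 + 3²·1 + 4²·1 + 6²·1 = 113
K = 10000 × (113 − 51) / 51² = 238.370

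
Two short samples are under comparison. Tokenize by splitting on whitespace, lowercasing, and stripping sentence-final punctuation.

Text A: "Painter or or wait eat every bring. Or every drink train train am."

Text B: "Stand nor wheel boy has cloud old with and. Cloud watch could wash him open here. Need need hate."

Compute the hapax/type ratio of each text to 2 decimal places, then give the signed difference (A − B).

-0.21

A: hapax=6, V=9, ratio=0.67
B: hapax=15, V=17, ratio=0.88
Difference = 0.67 − 0.88 = -0.21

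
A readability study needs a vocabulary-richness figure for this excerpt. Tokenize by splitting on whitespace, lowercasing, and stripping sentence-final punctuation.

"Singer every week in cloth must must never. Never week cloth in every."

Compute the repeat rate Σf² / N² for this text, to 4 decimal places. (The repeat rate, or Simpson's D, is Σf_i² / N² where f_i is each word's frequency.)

Frequencies: every:2, week:2, in:2, cloth:2, must:2, never:2, singer:1
Σf² = 25; N² = 169
Repeat rate = 25 / 169 = 0.1479

0.1479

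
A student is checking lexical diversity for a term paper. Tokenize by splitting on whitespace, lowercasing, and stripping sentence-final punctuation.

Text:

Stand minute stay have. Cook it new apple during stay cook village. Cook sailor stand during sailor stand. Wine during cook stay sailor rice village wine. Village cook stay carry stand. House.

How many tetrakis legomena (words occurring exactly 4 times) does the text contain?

2

Frequencies: cook:5, stand:4, stay:4, during:3, village:3, sailor:3, wine:2, minute:1, have:1, it:1, new:1, apple:1, rice:1, carry:1, house:1
Words with frequency 4: stand, stay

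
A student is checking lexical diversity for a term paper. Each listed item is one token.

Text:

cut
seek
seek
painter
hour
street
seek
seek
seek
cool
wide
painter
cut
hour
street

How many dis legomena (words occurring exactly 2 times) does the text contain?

4

Frequencies: seek:5, cut:2, painter:2, hour:2, street:2, cool:1, wide:1
Words with frequency 2: cut, hour, painter, street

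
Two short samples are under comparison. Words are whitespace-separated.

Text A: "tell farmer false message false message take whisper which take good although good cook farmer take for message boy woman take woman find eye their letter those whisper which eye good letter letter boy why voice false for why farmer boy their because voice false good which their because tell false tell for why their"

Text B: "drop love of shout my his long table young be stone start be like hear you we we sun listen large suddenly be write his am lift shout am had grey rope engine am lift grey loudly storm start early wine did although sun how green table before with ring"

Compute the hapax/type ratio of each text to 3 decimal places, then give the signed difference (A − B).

-0.547

A: hapax=4, V=21, ratio=0.190
B: hapax=28, V=38, ratio=0.737
Difference = 0.190 − 0.737 = -0.547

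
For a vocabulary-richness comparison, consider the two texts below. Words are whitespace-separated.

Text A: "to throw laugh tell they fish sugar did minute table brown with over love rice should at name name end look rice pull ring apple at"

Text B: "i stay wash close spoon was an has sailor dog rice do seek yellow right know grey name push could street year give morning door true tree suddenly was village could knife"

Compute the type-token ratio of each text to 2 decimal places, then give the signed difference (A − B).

TTR(A) = 23/26 = 0.88
TTR(B) = 30/32 = 0.94
Difference = 0.88 − 0.94 = -0.06

-0.06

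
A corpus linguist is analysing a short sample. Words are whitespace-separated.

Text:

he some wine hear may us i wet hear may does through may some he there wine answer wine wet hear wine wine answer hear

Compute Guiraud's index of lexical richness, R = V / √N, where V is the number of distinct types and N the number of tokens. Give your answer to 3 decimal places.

2.400

N = 25, V = 12.
√N = 5.000000
R = 12 / 5.000000 = 2.400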